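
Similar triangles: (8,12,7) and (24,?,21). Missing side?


Scale factor = 24/8 = 3
Missing side = 12 × 3
= 36.0

36.0


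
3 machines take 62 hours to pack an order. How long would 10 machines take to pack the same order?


Inverse proportion: x × y = constant
k = 3 × 62 = 186
y₂ = k / 10 = 186 / 10
= 18.60

18.60


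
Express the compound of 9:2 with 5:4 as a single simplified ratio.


Compound ratio = (9×5) : (2×4)
= 45:8
GCD = 1
= 45:8

45:8


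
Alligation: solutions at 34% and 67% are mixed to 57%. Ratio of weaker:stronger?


Let x parts of 34% mix with y parts of 67%.
34x + 67y = 57(x + y)
34x + 67y = 57x + 57y
x(34 - 57) = y(57 - 67)
x/y = (67 - 57)/(57 - 34) = 10/23
Simplify: 10:23
= 10:23

10:23


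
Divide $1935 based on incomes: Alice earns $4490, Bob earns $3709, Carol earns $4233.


Total income = 4490 + 3709 + 4233 = $12432
Alice: $1935 × 4490/12432 = $698.85
Bob: $1935 × 3709/12432 = $577.29
Carol: $1935 × 4233/12432 = $658.85
= Alice: $698.85, Bob: $577.29, Carol: $658.85

Alice: $698.85, Bob: $577.29, Carol: $658.85


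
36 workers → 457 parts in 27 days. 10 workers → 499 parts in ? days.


Days ∝ work / workers, so d₂ = d₁ × (m₁/m₂) × (w₂/w₁)
Workers factor (inverse): 36/10 = 3.6000
Work factor (direct): 499/457 ≈ 1.0919
d₂ = 27 × 36/10 × 499/457 = (27 × 36 × 499) / (10 × 457) = 485028/4570
≈ 106.13 days

106.13 days


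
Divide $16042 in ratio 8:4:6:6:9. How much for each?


Total parts = 8 + 4 + 6 + 6 + 9 = 33
Part 1: 16042 × 8/33 = 3888.97
Part 2: 16042 × 4/33 = 1944.48
Part 3: 16042 × 6/33 = 2916.73
Part 4: 16042 × 6/33 = 2916.73
Part 5: 16042 × 9/33 = 4375.09
= Part 1: $3888.97, Part 2: $1944.48, Part 3: $2916.73, Part 4: $2916.73, Part 5: $4375.09

Part 1: $3888.97, Part 2: $1944.48, Part 3: $2916.73, Part 4: $2916.73, Part 5: $4375.09


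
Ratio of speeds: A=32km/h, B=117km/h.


Ratio = 32:117
GCD = 1
Simplified = 32:117
Time ratio (same distance) = 117:32
Speed ratio = 32:117

32:117


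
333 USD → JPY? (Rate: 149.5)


Amount × rate = 333 × 149.5
= 49783.50 JPY

49783.50 JPY


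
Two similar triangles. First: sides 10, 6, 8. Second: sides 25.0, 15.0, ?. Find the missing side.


Scale factor = 25.0/10 = 2.5
Missing side = 8 × 2.5
= 20.0

20.0


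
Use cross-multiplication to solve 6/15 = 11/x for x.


Cross multiply: 6 × x = 15 × 11
6x = 165
x = 165 / 6
= 27.50

27.50


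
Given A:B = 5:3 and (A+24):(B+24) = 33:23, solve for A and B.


Let A = 5k, B = 3k.
(5k + 24) / (3k + 24) = 33/23
Cross-multiply: 23(5k + 24) = 33(3k + 24)
115k + 552 = 99k + 792
115k - 99k = 792 - 552
16k = 240
k = 240/16 = 15
A = 5×15 = 75, B = 3×15 = 45
= A = 75, B = 45

A = 75, B = 45


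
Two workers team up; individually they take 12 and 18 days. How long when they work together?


Rate of A = 1/12 per day
Rate of B = 1/18 per day
Combined rate = 1/12 + 1/18 = 30/216 ≈ 0.1389 per day
Days = 1 / combined rate = 216/30
= 7.20 days

7.20 days


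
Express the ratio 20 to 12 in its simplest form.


GCD(20, 12) = 4
20/4 : 12/4
= 5:3

5:3


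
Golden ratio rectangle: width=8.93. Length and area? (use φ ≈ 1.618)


φ = (1 + √5) / 2 ≈ 1.618
Length = width × φ = 8.93 × 1.618 = 14.44874
≈ 14.45
Area = width × length = 8.93 × 14.44874 = 129.0272482 ≈ 129.03
= Length: 14.45, Area: 129.03

Length: 14.45, Area: 129.03


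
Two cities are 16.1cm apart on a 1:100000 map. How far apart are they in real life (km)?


Real distance = map distance × scale
= 16.1cm × 100000
= 1610000 cm = 16100.0 m
= 16.100 km

16.100 km


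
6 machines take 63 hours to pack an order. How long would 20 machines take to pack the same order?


Inverse proportion: x × y = constant
k = 6 × 63 = 378
y₂ = k / 20 = 378 / 20
= 18.90

18.90


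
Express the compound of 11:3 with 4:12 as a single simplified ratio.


Compound ratio = (11×4) : (3×12)
= 44:36
GCD = 4
= 11:9

11:9


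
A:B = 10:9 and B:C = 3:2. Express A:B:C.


Match B: multiply A:B by 3 → 30:27
Multiply B:C by 9 → 27:18
Combined: 30:27:18
GCD = 3
= 10:9:6

10:9:6


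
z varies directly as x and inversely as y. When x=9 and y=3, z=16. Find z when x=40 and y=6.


z = k·x/y
Solve for k using the known point: k = z·y/x = 16×3/9 = 48/9 ≈ 5.3333
Now evaluate at x=40, y=6:
z = k × 40 / 6 = (48 × 40) / (9 × 6) = 1920/54
≈ 35.5556

35.5556


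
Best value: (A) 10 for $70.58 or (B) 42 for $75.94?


Deal A: $70.58/10 = $7.0580/unit
Deal B: $75.94/42 = $1.8081/unit
B is cheaper per unit
= Deal B

Deal B


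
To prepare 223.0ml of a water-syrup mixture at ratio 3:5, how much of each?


Total parts = 3 + 5 = 8
water: 223.0 × 3/8 = 83.6ml
syrup: 223.0 × 5/8 = 139.4ml
= 83.6ml and 139.4ml

83.6ml and 139.4ml


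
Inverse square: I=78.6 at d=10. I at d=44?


I₁d₁² = I₂d₂²
I₂ = I₁ × (d₁/d₂)²
= 78.6 × (10/44)²
= 78.6 × 100/1936
= 7860/1936
≈ 4.0599

4.0599


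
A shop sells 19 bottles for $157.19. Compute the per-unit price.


Unit rate = total / quantity
= 157.19 / 19
= $8.27 per unit

$8.27 per unit


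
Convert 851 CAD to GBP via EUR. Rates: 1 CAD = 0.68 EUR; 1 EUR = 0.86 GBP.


Step 1: 851 CAD × 0.68 = 578.68 EUR
Step 2: 578.68 EUR × 0.86 = 497.66 GBP
Implied rate CAD→GBP = 0.68 × 0.86 = 0.5848
= 497.66 GBP

497.66 GBP


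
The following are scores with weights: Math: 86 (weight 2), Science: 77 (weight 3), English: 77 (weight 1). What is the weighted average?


Numerator = 86×2 + 77×3 + 77×1
= 172 + 231 + 77
= 480
Total weight = 6
Weighted avg = 480/6
= 80.00

80.00


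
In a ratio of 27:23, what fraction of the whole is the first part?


Total parts = 27 + 23 = 50
First part: 27/50 = 27/50
= 27/50

27/50


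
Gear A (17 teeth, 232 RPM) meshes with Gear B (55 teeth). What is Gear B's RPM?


Gear ratio = 17:55 = 17:55
RPM_B = RPM_A × (teeth_A / teeth_B)
= 232 × (17/55)
= 71.7 RPM

71.7 RPM


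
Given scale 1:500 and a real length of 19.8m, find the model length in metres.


Model size = real / scale
= 19.8 / 500
= 0.0396 m

0.0396 m


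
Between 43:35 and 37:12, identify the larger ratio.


43/35 = 1.2286
37/12 = 3.0833
1.2286 < 3.0833, so 43:35 is less
= 37:12

37:12


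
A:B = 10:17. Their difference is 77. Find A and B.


Let A = 10k, B = 17k.
17k - 10k = 77
7k = 77 → k = 77/7 = 11
A = 10×11 = 110, B = 17×11 = 187
= A = 110, B = 187

A = 110, B = 187


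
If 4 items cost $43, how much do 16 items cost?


Direct proportion: y/x = constant
k = 43/4 = 10.7500
y₂ = k × 16 = 43 × 16 / 4 = 688/4
= 172.00

172.00


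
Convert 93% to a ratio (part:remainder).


93% means 93 parts out of 100; remainder = 7
Part : remainder = 93:7
GCD = 1
= 93:7

93:7


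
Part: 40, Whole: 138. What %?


Percentage = (part / whole) × 100
= (40 / 138) × 100
≈ 28.99%

28.99%


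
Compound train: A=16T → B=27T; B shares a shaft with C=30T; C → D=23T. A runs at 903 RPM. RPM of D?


Stage 1: RPM_B = RPM_A × t_A/t_B = 903 × 16/27 = 14448/27 ≈ 535.11
B and C share a shaft → RPM_C = RPM_B
Stage 2: RPM_D = RPM_C × t_C/t_D = RPM_A × (t_A×t_C)/(t_B×t_D)
Overall ratio = (16×30)/(27×23) = 480/621
RPM_D = 903 × 480/621 = 433440/621
≈ 697.97 RPM

697.97 RPM


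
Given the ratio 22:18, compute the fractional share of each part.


Total parts = 22 + 18 = 40
First part: 22/40 = 11/20
Second part: 18/40 = 9/20
= 11/20 and 9/20

11/20 and 9/20


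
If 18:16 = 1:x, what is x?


Cross multiply: 18 × x = 16 × 1
18x = 16
x = 16 / 18
= 0.89

0.89


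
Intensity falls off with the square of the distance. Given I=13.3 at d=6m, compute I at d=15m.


I₁d₁² = I₂d₂²
I₂ = I₁ × (d₁/d₂)²
= 13.3 × (6/15)²
= 13.3 × 36/225
= 478.8/225
= 2.1280

2.1280


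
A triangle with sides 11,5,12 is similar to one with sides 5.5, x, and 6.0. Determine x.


Scale factor = 5.5/11 = 0.5
Missing side = 5 × 0.5
= 2.5

2.5


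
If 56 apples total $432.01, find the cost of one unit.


Unit rate = total / quantity
= 432.01 / 56
= $7.71 per unit

$7.71 per unit


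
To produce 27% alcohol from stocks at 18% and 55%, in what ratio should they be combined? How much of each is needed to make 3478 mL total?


Let x parts of 18% mix with y parts of 55%.
18x + 55y = 27(x + y)
18x + 55y = 27x + 27y
x(18 - 27) = y(27 - 55)
x/y = (55 - 27)/(27 - 18) = 28/9
Simplify: 28:9
Total parts = 37; one part = 3478/37 = 94.00 mL
18% solution: 28×94.00 = 2632.00 mL
55% solution: 9×94.00 = 846.00 mL
= ratio 28:9; 2632.00 mL and 846.00 mL

ratio 28:9; 2632.00 mL and 846.00 mL


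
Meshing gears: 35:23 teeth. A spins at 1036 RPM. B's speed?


Gear ratio = 35:23 = 35:23
RPM_B = RPM_A × (teeth_A / teeth_B)
= 1036 × (35/23)
= 1576.5 RPM

1576.5 RPM


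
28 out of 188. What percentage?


Percentage = (part / whole) × 100
= (28 / 188) × 100
≈ 14.89%

14.89%


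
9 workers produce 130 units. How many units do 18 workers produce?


Direct proportion: y/x = constant
k = 130/9 ≈ 14.4444
y₂ = k × 18 = 130 × 18 / 9 = 2340/9
= 260.00

260.00


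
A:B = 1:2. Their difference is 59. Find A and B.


Let A = 1k, B = 2k.
2k - 1k = 59
1k = 59 → k = 59/1 = 59
A = 1×59 = 59, B = 2×59 = 118
= A = 59, B = 118

A = 59, B = 118


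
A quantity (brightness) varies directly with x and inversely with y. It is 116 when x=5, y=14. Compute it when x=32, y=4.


z = k·x/y
Solve for k using the known point: k = z·y/x = 116×14/5 = 1624/5 = 324.8000
Now evaluate at x=32, y=4:
z = k × 32 / 4 = (1624 × 32) / (5 × 4) = 51968/20
= 2598.4000

2598.4000


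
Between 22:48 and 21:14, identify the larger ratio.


22/48 = 0.4583
21/14 = 1.5000
0.4583 < 1.5000, so 22:48 is less
= 21:14

21:14


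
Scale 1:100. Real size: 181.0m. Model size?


Model size = real / scale
= 181.0 / 100
= 1.8100 m

1.8100 m


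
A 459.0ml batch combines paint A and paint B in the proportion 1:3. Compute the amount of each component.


Total parts = 1 + 3 = 4
paint A: 459.0 × 1/4 = 114.8ml
paint B: 459.0 × 3/4 = 344.3ml
= 114.8ml and 344.3ml

114.8ml and 344.3ml


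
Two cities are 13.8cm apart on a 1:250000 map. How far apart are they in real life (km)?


Real distance = map distance × scale
= 13.8cm × 250000
= 3450000 cm = 34500.0 m
= 34.500 km

34.500 km


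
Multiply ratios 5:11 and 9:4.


Compound ratio = (5×9) : (11×4)
= 45:44
GCD = 1
= 45:44

45:44


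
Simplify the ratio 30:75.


GCD(30, 75) = 15
30/15 : 75/15
= 2:5

2:5


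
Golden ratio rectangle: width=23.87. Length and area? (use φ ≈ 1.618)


φ = (1 + √5) / 2 ≈ 1.618
Length = width × φ = 23.87 × 1.618 = 38.62166
≈ 38.62
Area = width × length = 23.87 × 38.62166 = 921.8990242 ≈ 921.90
= Length: 38.62, Area: 921.90

Length: 38.62, Area: 921.90


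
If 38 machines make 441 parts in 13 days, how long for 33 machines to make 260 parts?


Days ∝ work / workers, so d₂ = d₁ × (m₁/m₂) × (w₂/w₁)
Workers factor (inverse): 38/33 ≈ 1.1515
Work factor (direct): 260/441 ≈ 0.5896
d₂ = 13 × 38/33 × 260/441 = (13 × 38 × 260) / (33 × 441) = 128440/14553
≈ 8.83 days

8.83 days


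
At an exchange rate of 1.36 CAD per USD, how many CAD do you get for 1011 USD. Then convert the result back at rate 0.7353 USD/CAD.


Amount × rate = 1011 × 1.36 = 1374.96 CAD
Round-trip: 1374.96 × 0.7353 = 1011.01 USD
= 1374.96 CAD, then 1011.01 USD

1374.96 CAD, then 1011.01 USD


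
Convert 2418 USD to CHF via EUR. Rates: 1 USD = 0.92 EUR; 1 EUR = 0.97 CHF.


Step 1: 2418 USD × 0.92 = 2224.56 EUR
Step 2: 2224.56 EUR × 0.97 = 2157.82 CHF
Implied rate USD→CHF = 0.92 × 0.97 = 0.8924
= 2157.82 CHF

2157.82 CHF


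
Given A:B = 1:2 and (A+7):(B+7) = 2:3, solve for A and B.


Let A = 1k, B = 2k.
(1k + 7) / (2k + 7) = 2/3
Cross-multiply: 3(1k + 7) = 2(2k + 7)
3k + 21 = 4k + 14
3k - 4k = 14 - 21
-1k = -7
k = -7/-1 = 7
A = 1×7 = 7, B = 2×7 = 14
= A = 7, B = 14

A = 7, B = 14


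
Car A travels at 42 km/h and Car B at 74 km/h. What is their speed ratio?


Ratio = 42:74
GCD = 2
Simplified = 21:37
Time ratio (same distance) = 37:21
Speed ratio = 21:37

21:37


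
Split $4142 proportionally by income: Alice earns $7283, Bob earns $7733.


Total income = 7283 + 7733 = $15016
Alice: $4142 × 7283/15016 = $2008.94
Bob: $4142 × 7733/15016 = $2133.06
= Alice: $2008.94, Bob: $2133.06

Alice: $2008.94, Bob: $2133.06


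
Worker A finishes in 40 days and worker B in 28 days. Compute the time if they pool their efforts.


Rate of A = 1/40 per day
Rate of B = 1/28 per day
Combined rate = 1/40 + 1/28 = 68/1120 ≈ 0.0607 per day
Days = 1 / combined rate = 1120/68
≈ 16.47 days

16.47 days


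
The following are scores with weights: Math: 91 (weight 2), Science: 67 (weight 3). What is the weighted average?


Numerator = 91×2 + 67×3
= 182 + 201
= 383
Total weight = 5
Weighted avg = 383/5
= 76.60

76.60


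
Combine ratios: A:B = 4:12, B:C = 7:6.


Match B: multiply A:B by 7 → 28:84
Multiply B:C by 12 → 84:72
Combined: 28:84:72
GCD = 4
= 7:21:18

7:21:18


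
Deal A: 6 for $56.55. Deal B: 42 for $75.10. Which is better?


Deal A: $56.55/6 = $9.4250/unit
Deal B: $75.10/42 = $1.7881/unit
B is cheaper per unit
= Deal B

Deal B


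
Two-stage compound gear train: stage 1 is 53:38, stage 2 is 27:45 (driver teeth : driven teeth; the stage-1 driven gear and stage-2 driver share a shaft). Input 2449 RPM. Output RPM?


Stage 1: RPM_B = RPM_A × t_A/t_B = 2449 × 53/38 = 129797/38 ≈ 3415.71
B and C share a shaft → RPM_C = RPM_B
Stage 2: RPM_D = RPM_C × t_C/t_D = RPM_A × (t_A×t_C)/(t_B×t_D)
Overall ratio = (53×27)/(38×45) = 1431/1710
RPM_D = 2449 × 1431/1710 = 3504519/1710
≈ 2049.43 RPM

2049.43 RPM


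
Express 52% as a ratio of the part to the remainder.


52% means 52 parts out of 100; remainder = 48
Part : remainder = 52:48
GCD = 4
= 13:12

13:12


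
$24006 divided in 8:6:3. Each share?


Total parts = 8 + 6 + 3 = 17
Part 1: 24006 × 8/17 = 11296.94
Part 2: 24006 × 6/17 = 8472.71
Part 3: 24006 × 3/17 = 4236.35
= Part 1: $11296.94, Part 2: $8472.71, Part 3: $4236.35

Part 1: $11296.94, Part 2: $8472.71, Part 3: $4236.35


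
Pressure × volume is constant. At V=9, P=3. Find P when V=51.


Inverse proportion: x × y = constant
k = 9 × 3 = 27
y₂ = k / 51 = 27 / 51
= 0.53

0.53


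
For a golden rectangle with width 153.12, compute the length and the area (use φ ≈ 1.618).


φ = (1 + √5) / 2 ≈ 1.618
Length = width × φ = 153.12 × 1.618 = 247.74816
≈ 247.75
Area = width × length = 153.12 × 247.74816 = 37935.1982592 ≈ 37935.20
= Length: 247.75, Area: 37935.20

Length: 247.75, Area: 37935.20


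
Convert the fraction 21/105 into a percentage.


Percentage = (part / whole) × 100
= (21 / 105) × 100
= 20.00%

20.00%


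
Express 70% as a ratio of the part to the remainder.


70% means 70 parts out of 100; remainder = 30
Part : remainder = 70:30
GCD = 10
= 7:3

7:3


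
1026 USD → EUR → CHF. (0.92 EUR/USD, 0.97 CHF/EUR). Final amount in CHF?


Step 1: 1026 USD × 0.92 = 943.92 EUR
Step 2: 943.92 EUR × 0.97 = 915.60 CHF
Implied rate USD→CHF = 0.92 × 0.97 = 0.8924
= 915.60 CHF

915.60 CHF


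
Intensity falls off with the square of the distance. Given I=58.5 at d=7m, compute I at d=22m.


I₁d₁² = I₂d₂²
I₂ = I₁ × (d₁/d₂)²
= 58.5 × (7/22)²
= 58.5 × 49/484
= 2866.5/484
≈ 5.9225

5.9225


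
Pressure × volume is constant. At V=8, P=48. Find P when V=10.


Inverse proportion: x × y = constant
k = 8 × 48 = 384
y₂ = k / 10 = 384 / 10
= 38.40

38.40


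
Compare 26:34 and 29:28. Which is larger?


26/34 = 0.7647
29/28 = 1.0357
0.7647 < 1.0357, so 26:34 is less
= 29:28

29:28


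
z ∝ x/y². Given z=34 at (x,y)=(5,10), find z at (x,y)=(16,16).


z = k·x/y²
Solve for k using the known point: k = z·y²/x = 34×100/5 = 3400/5 = 680.0000
Now evaluate at x=16, y=16:
z = k × 16 / 256 = (3400 × 16) / (5 × 256) = 54400/1280
= 42.5000

42.5000


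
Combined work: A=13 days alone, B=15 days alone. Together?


Rate of A = 1/13 per day
Rate of B = 1/15 per day
Combined rate = 1/13 + 1/15 = 28/195 ≈ 0.1436 per day
Days = 1 / combined rate = 195/28
≈ 6.96 days

6.96 days


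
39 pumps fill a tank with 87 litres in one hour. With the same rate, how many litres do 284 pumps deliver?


Direct proportion: y/x = constant
k = 87/39 ≈ 2.2308
y₂ = k × 284 = 87 × 284 / 39 = 24708/39
≈ 633.54

633.54


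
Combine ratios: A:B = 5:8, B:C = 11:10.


Match B: multiply A:B by 11 → 55:88
Multiply B:C by 8 → 88:80
Combined: 55:88:80
GCD = 1
= 55:88:80

55:88:80


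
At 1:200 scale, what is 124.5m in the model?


Model size = real / scale
= 124.5 / 200
= 0.6225 m

0.6225 m


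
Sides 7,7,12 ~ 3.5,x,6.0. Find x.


Scale factor = 3.5/7 = 0.5
Missing side = 7 × 0.5
= 3.5

3.5


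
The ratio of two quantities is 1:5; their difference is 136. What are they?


Let A = 1k, B = 5k.
5k - 1k = 136
4k = 136 → k = 136/4 = 34
A = 1×34 = 34, B = 5×34 = 170
= A = 34, B = 170

A = 34, B = 170


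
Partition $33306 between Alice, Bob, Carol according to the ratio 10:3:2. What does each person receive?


Total parts = 10 + 3 + 2 = 15
Alice: 33306 × 10/15 = 22204.00
Bob: 33306 × 3/15 = 6661.20
Carol: 33306 × 2/15 = 4440.80
= Alice: $22204.00, Bob: $6661.20, Carol: $4440.80

Alice: $22204.00, Bob: $6661.20, Carol: $4440.80


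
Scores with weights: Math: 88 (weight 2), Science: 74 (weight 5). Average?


Numerator = 88×2 + 74×5
= 176 + 370
= 546
Total weight = 7
Weighted avg = 546/7
= 78.00

78.00


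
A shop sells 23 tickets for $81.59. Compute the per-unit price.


Unit rate = total / quantity
= 81.59 / 23
= $3.55 per unit

$3.55 per unit


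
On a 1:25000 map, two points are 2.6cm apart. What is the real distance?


Real distance = map distance × scale
= 2.6cm × 25000
= 65000 cm = 650.0 m
= 0.650 km

0.650 km


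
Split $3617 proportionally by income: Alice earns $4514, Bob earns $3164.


Total income = 4514 + 3164 = $7678
Alice: $3617 × 4514/7678 = $2126.48
Bob: $3617 × 3164/7678 = $1490.52
= Alice: $2126.48, Bob: $1490.52

Alice: $2126.48, Bob: $1490.52


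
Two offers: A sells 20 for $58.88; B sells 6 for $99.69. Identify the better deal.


Deal A: $58.88/20 = $2.9440/unit
Deal B: $99.69/6 = $16.6150/unit
A is cheaper per unit
= Deal A

Deal A


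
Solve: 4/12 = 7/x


Cross multiply: 4 × x = 12 × 7
4x = 84
x = 84 / 4
= 21.00

21.00


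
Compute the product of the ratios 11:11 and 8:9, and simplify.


Compound ratio = (11×8) : (11×9)
= 88:99
GCD = 11
= 8:9

8:9


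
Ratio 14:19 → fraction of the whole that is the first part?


Total parts = 14 + 19 = 33
First part: 14/33 = 14/33
= 14/33

14/33


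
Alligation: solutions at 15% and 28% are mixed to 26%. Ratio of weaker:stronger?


Let x parts of 15% mix with y parts of 28%.
15x + 28y = 26(x + y)
15x + 28y = 26x + 26y
x(15 - 26) = y(26 - 28)
x/y = (28 - 26)/(26 - 15) = 2/11
Simplify: 2:11
= 2:11

2:11


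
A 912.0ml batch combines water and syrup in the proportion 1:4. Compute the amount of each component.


Total parts = 1 + 4 = 5
water: 912.0 × 1/5 = 182.4ml
syrup: 912.0 × 4/5 = 729.6ml
= 182.4ml and 729.6ml

182.4ml and 729.6ml


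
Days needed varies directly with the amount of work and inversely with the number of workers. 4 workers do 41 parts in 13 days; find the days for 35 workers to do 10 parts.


Days ∝ work / workers, so d₂ = d₁ × (m₁/m₂) × (w₂/w₁)
Workers factor (inverse): 4/35 ≈ 0.1143
Work factor (direct): 10/41 ≈ 0.2439
d₂ = 13 × 4/35 × 10/41 = (13 × 4 × 10) / (35 × 41) = 520/1435
≈ 0.36 days

0.36 days


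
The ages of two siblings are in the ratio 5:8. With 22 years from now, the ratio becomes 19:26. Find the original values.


Let A = 5k, B = 8k.
(5k + 22) / (8k + 22) = 19/26
Cross-multiply: 26(5k + 22) = 19(8k + 22)
130k + 572 = 152k + 418
130k - 152k = 418 - 572
-22k = -154
k = -154/-22 = 7
A = 5×7 = 35, B = 8×7 = 56
= A = 35, B = 56

A = 35, B = 56


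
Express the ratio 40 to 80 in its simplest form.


GCD(40, 80) = 40
40/40 : 80/40
= 1:2

1:2


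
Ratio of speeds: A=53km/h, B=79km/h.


Ratio = 53:79
GCD = 1
Simplified = 53:79
Time ratio (same distance) = 79:53
Speed ratio = 53:79

53:79


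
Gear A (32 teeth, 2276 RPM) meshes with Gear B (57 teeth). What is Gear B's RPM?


Gear ratio = 32:57 = 32:57
RPM_B = RPM_A × (teeth_A / teeth_B)
= 2276 × (32/57)
= 1277.8 RPM

1277.8 RPM


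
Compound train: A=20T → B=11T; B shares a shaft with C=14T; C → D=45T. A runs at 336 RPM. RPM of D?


Stage 1: RPM_B = RPM_A × t_A/t_B = 336 × 20/11 = 6720/11 ≈ 610.91
B and C share a shaft → RPM_C = RPM_B
Stage 2: RPM_D = RPM_C × t_C/t_D = RPM_A × (t_A×t_C)/(t_B×t_D)
Overall ratio = (20×14)/(11×45) = 280/495
RPM_D = 336 × 280/495 = 94080/495
≈ 190.06 RPM

190.06 RPM


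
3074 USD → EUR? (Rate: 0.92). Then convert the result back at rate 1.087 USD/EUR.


Amount × rate = 3074 × 0.92 = 2828.08 EUR
Round-trip: 2828.08 × 1.087 = 3074.12 USD
= 2828.08 EUR, then 3074.12 USD

2828.08 EUR, then 3074.12 USD


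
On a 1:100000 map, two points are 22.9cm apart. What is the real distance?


Real distance = map distance × scale
= 22.9cm × 100000
= 2290000 cm = 22900.0 m
= 22.900 km

22.900 km


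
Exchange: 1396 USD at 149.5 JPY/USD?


Amount × rate = 1396 × 149.5
= 208702.00 JPY

208702.00 JPY


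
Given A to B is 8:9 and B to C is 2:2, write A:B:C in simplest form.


Match B: multiply A:B by 2 → 16:18
Multiply B:C by 9 → 18:18
Combined: 16:18:18
GCD = 2
= 8:9:9

8:9:9


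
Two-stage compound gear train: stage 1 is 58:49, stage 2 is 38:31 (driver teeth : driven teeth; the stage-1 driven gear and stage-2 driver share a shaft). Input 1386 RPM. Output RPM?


Stage 1: RPM_B = RPM_A × t_A/t_B = 1386 × 58/49 = 80388/49 ≈ 1640.57
B and C share a shaft → RPM_C = RPM_B
Stage 2: RPM_D = RPM_C × t_C/t_D = RPM_A × (t_A×t_C)/(t_B×t_D)
Overall ratio = (58×38)/(49×31) = 2204/1519
RPM_D = 1386 × 2204/1519 = 3054744/1519
≈ 2011.02 RPM

2011.02 RPM


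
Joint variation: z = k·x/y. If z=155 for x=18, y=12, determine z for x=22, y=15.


z = k·x/y
Solve for k using the known point: k = z·y/x = 155×12/18 = 1860/18 ≈ 103.3333
Now evaluate at x=22, y=15:
z = k × 22 / 15 = (1860 × 22) / (18 × 15) = 40920/270
≈ 151.5556

151.5556


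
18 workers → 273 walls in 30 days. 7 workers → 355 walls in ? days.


Days ∝ work / workers, so d₂ = d₁ × (m₁/m₂) × (w₂/w₁)
Workers factor (inverse): 18/7 ≈ 2.5714
Work factor (direct): 355/273 ≈ 1.3004
d₂ = 30 × 18/7 × 355/273 = (30 × 18 × 355) / (7 × 273) = 191700/1911
≈ 100.31 days

100.31 days


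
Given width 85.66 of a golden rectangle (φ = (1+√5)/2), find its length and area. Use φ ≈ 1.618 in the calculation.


φ = (1 + √5) / 2 ≈ 1.618
Length = width × φ = 85.66 × 1.618 = 138.59788
≈ 138.60
Area = width × length = 85.66 × 138.59788 = 11872.2944008 ≈ 11872.29
= Length: 138.60, Area: 11872.29

Length: 138.60, Area: 11872.29


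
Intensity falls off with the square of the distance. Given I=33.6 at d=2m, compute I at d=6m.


I₁d₁² = I₂d₂²
I₂ = I₁ × (d₁/d₂)²
= 33.6 × (2/6)²
= 33.6 × 4/36
= 134.4/36
≈ 3.7333

3.7333


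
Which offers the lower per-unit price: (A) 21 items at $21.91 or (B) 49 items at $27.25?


Deal A: $21.91/21 = $1.0433/unit
Deal B: $27.25/49 = $0.5561/unit
B is cheaper per unit
= Deal B

Deal B


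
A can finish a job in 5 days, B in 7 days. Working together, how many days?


Rate of A = 1/5 per day
Rate of B = 1/7 per day
Combined rate = 1/5 + 1/7 = 12/35 ≈ 0.3429 per day
Days = 1 / combined rate = 35/12
≈ 2.92 days

2.92 days


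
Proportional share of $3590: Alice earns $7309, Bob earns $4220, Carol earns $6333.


Total income = 7309 + 4220 + 6333 = $17862
Alice: $3590 × 7309/17862 = $1469.00
Bob: $3590 × 4220/17862 = $848.16
Carol: $3590 × 6333/17862 = $1272.84
= Alice: $1469.00, Bob: $848.16, Carol: $1272.84

Alice: $1469.00, Bob: $848.16, Carol: $1272.84


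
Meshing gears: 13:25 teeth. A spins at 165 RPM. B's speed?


Gear ratio = 13:25 = 13:25
RPM_B = RPM_A × (teeth_A / teeth_B)
= 165 × (13/25)
= 85.8 RPM

85.8 RPM


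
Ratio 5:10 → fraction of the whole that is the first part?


Total parts = 5 + 10 = 15
First part: 5/15 = 1/3
= 1/3

1/3


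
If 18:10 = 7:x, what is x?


Cross multiply: 18 × x = 10 × 7
18x = 70
x = 70 / 18
= 3.89

3.89


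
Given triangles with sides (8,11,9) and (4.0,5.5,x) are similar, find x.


Scale factor = 4.0/8 = 0.5
Missing side = 9 × 0.5
= 4.5

4.5


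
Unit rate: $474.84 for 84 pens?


Unit rate = total / quantity
= 474.84 / 84
= $5.65 per unit

$5.65 per unit


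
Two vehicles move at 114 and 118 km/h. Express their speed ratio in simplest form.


Ratio = 114:118
GCD = 2
Simplified = 57:59
Time ratio (same distance) = 59:57
Speed ratio = 57:59

57:59


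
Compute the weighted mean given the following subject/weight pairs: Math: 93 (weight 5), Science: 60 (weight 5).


Numerator = 93×5 + 60×5
= 465 + 300
= 765
Total weight = 10
Weighted avg = 765/10
= 76.50

76.50


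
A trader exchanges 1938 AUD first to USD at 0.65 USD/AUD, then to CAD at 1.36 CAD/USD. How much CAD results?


Step 1: 1938 AUD × 0.65 = 1259.70 USD
Step 2: 1259.70 USD × 1.36 = 1713.19 CAD
Implied rate AUD→CAD = 0.65 × 1.36 = 0.8840
= 1713.19 CAD

1713.19 CAD


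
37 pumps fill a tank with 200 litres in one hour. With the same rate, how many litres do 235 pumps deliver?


Direct proportion: y/x = constant
k = 200/37 ≈ 5.4054
y₂ = k × 235 = 200 × 235 / 37 = 47000/37
≈ 1270.27

1270.27


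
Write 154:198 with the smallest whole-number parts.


GCD(154, 198) = 22
154/22 : 198/22
= 7:9

7:9


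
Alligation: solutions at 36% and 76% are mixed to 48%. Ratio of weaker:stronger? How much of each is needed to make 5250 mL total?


Let x parts of 36% mix with y parts of 76%.
36x + 76y = 48(x + y)
36x + 76y = 48x + 48y
x(36 - 48) = y(48 - 76)
x/y = (76 - 48)/(48 - 36) = 28/12
Simplify: 7:3
Total parts = 10; one part = 5250/10 = 525.00 mL
36% solution: 7×525.00 = 3675.00 mL
76% solution: 3×525.00 = 1575.00 mL
= ratio 7:3; 3675.00 mL and 1575.00 mL

ratio 7:3; 3675.00 mL and 1575.00 mL


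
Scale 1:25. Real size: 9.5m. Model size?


Model size = real / scale
= 9.5 / 25
= 0.3800 m

0.3800 m


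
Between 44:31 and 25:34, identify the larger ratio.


44/31 = 1.4194
25/34 = 0.7353
1.4194 > 0.7353, so 44:31 is greater
= 44:31

44:31


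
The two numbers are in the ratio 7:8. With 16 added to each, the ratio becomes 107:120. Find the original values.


Let A = 7k, B = 8k.
(7k + 16) / (8k + 16) = 107/120
Cross-multiply: 120(7k + 16) = 107(8k + 16)
840k + 1920 = 856k + 1712
840k - 856k = 1712 - 1920
-16k = -208
k = -208/-16 = 13
A = 7×13 = 91, B = 8×13 = 104
= A = 91, B = 104

A = 91, B = 104


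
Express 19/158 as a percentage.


Percentage = (part / whole) × 100
= (19 / 158) × 100
≈ 12.03%

12.03%


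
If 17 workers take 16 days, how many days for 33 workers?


Inverse proportion: x × y = constant
k = 17 × 16 = 272
y₂ = k / 33 = 272 / 33
= 8.24

8.24


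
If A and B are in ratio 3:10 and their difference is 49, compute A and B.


Let A = 3k, B = 10k.
10k - 3k = 49
7k = 49 → k = 49/7 = 7
A = 3×7 = 21, B = 10×7 = 70
= A = 21, B = 70

A = 21, B = 70


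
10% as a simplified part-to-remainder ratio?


10% means 10 parts out of 100; remainder = 90
Part : remainder = 10:90
GCD = 10
= 1:9

1:9


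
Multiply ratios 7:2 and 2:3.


Compound ratio = (7×2) : (2×3)
= 14:6
GCD = 2
= 7:3

7:3


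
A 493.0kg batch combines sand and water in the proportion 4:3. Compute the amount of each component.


Total parts = 4 + 3 = 7
sand: 493.0 × 4/7 = 281.7kg
water: 493.0 × 3/7 = 211.3kg
= 281.7kg and 211.3kg

281.7kg and 211.3kg


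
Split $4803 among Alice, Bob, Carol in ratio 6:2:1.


Total parts = 6 + 2 + 1 = 9
Alice: 4803 × 6/9 = 3202.00
Bob: 4803 × 2/9 = 1067.33
Carol: 4803 × 1/9 = 533.67
= Alice: $3202.00, Bob: $1067.33, Carol: $533.67

Alice: $3202.00, Bob: $1067.33, Carol: $533.67


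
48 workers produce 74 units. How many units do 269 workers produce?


Direct proportion: y/x = constant
k = 74/48 ≈ 1.5417
y₂ = k × 269 = 74 × 269 / 48 = 19906/48
≈ 414.71

414.71


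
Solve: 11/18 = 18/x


Cross multiply: 11 × x = 18 × 18
11x = 324
x = 324 / 11
= 29.45

29.45


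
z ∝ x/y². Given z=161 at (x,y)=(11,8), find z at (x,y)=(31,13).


z = k·x/y²
Solve for k using the known point: k = z·y²/x = 161×64/11 = 10304/11 ≈ 936.7273
Now evaluate at x=31, y=13:
z = k × 31 / 169 = (10304 × 31) / (11 × 169) = 319424/1859
≈ 171.8257

171.8257


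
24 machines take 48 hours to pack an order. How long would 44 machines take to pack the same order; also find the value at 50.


Inverse proportion: x × y = constant
k = 24 × 48 = 1152
At x=44: k/44 = 26.18
At x=50: k/50 = 23.04
= 26.18 and 23.04

26.18 and 23.04


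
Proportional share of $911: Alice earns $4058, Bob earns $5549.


Total income = 4058 + 5549 = $9607
Alice: $911 × 4058/9607 = $384.81
Bob: $911 × 5549/9607 = $526.19
= Alice: $384.81, Bob: $526.19

Alice: $384.81, Bob: $526.19


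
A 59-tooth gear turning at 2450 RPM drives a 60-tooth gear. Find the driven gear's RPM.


Gear ratio = 59:60 = 59:60
RPM_B = RPM_A × (teeth_A / teeth_B)
= 2450 × (59/60)
= 2409.2 RPM

2409.2 RPM


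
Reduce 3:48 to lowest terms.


GCD(3, 48) = 3
3/3 : 48/3
= 1:16

1:16


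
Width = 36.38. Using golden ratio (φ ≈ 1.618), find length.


φ = (1 + √5) / 2 ≈ 1.618
Length = width × φ = 36.38 × 1.618 = 58.86284
≈ 58.86

58.86


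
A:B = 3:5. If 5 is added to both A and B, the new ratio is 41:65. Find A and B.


Let A = 3k, B = 5k.
(3k + 5) / (5k + 5) = 41/65
Cross-multiply: 65(3k + 5) = 41(5k + 5)
195k + 325 = 205k + 205
195k - 205k = 205 - 325
-10k = -120
k = -120/-10 = 12
A = 3×12 = 36, B = 5×12 = 60
= A = 36, B = 60

A = 36, B = 60


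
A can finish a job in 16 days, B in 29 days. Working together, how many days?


Rate of A = 1/16 per day
Rate of B = 1/29 per day
Combined rate = 1/16 + 1/29 = 45/464 ≈ 0.0970 per day
Days = 1 / combined rate = 464/45
≈ 10.31 days

10.31 days


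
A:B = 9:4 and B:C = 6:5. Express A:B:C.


Match B: multiply A:B by 6 → 54:24
Multiply B:C by 4 → 24:20
Combined: 54:24:20
GCD = 2
= 27:12:10

27:12:10


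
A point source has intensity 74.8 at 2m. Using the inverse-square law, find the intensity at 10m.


I₁d₁² = I₂d₂²
I₂ = I₁ × (d₁/d₂)²
= 74.8 × (2/10)²
= 74.8 × 4/100
= 299.2/100
= 2.9920

2.9920


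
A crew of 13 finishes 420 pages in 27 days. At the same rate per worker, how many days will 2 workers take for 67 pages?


Days ∝ work / workers, so d₂ = d₁ × (m₁/m₂) × (w₂/w₁)
Workers factor (inverse): 13/2 = 6.5000
Work factor (direct): 67/420 ≈ 0.1595
d₂ = 27 × 13/2 × 67/420 = (27 × 13 × 67) / (2 × 420) = 23517/840
≈ 28.00 days

28.00 days


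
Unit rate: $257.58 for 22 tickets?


Unit rate = total / quantity
= 257.58 / 22
= $11.71 per unit

$11.71 per unit


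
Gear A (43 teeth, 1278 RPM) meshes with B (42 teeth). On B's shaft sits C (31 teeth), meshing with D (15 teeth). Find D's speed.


Stage 1: RPM_B = RPM_A × t_A/t_B = 1278 × 43/42 = 54954/42 ≈ 1308.43
B and C share a shaft → RPM_C = RPM_B
Stage 2: RPM_D = RPM_C × t_C/t_D = RPM_A × (t_A×t_C)/(t_B×t_D)
Overall ratio = (43×31)/(42×15) = 1333/630
RPM_D = 1278 × 1333/630 = 1703574/630
≈ 2704.09 RPM

2704.09 RPM


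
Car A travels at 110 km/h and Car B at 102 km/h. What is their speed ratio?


Ratio = 110:102
GCD = 2
Simplified = 55:51
Time ratio (same distance) = 51:55
Speed ratio = 55:51

55:51


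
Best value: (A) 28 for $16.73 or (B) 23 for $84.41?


Deal A: $16.73/28 = $0.5975/unit
Deal B: $84.41/23 = $3.6700/unit
A is cheaper per unit
= Deal A

Deal A


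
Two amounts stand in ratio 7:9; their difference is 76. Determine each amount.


Let A = 7k, B = 9k.
9k - 7k = 76
2k = 76 → k = 76/2 = 38
A = 7×38 = 266, B = 9×38 = 342
= A = 266, B = 342

A = 266, B = 342


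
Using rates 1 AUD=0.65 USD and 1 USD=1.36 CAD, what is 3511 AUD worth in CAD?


Step 1: 3511 AUD × 0.65 = 2282.15 USD
Step 2: 2282.15 USD × 1.36 = 3103.72 CAD
Implied rate AUD→CAD = 0.65 × 1.36 = 0.8840
= 3103.72 CAD

3103.72 CAD


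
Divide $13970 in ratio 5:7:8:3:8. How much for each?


Total parts = 5 + 7 + 8 + 3 + 8 = 31
Part 1: 13970 × 5/31 = 2253.23
Part 2: 13970 × 7/31 = 3154.52
Part 3: 13970 × 8/31 = 3605.16
Part 4: 13970 × 3/31 = 1351.94
Part 5: 13970 × 8/31 = 3605.16
= Part 1: $2253.23, Part 2: $3154.52, Part 3: $3605.16, Part 4: $1351.94, Part 5: $3605.16

Part 1: $2253.23, Part 2: $3154.52, Part 3: $3605.16, Part 4: $1351.94, Part 5: $3605.16


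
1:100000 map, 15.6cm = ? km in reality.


Real distance = map distance × scale
= 15.6cm × 100000
= 1560000 cm = 15600.0 m
= 15.600 km

15.600 km


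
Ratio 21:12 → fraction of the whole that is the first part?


Total parts = 21 + 12 = 33
First part: 21/33 = 7/11
= 7/11

7/11


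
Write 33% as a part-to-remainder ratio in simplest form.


33% means 33 parts out of 100; remainder = 67
Part : remainder = 33:67
GCD = 1
= 33:67

33:67


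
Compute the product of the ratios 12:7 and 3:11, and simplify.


Compound ratio = (12×3) : (7×11)
= 36:77
GCD = 1
= 36:77

36:77


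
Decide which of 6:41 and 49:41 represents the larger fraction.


6/41 = 0.1463
49/41 = 1.1951
0.1463 < 1.1951, so 6:41 is less
= 49:41

49:41


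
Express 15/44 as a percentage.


Percentage = (part / whole) × 100
= (15 / 44) × 100
≈ 34.09%

34.09%


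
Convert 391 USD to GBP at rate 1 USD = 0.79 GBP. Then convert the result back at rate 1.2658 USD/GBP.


Amount × rate = 391 × 0.79 = 308.89 GBP
Round-trip: 308.89 × 1.2658 = 390.99 USD
= 308.89 GBP, then 390.99 USD

308.89 GBP, then 390.99 USD


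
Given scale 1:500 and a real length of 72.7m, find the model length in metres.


Model size = real / scale
= 72.7 / 500
= 0.1454 m

0.1454 m


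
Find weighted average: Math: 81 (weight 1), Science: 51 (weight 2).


Numerator = 81×1 + 51×2
= 81 + 102
= 183
Total weight = 3
Weighted avg = 183/3
= 61.00

61.00


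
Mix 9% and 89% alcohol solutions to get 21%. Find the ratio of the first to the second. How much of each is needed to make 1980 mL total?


Let x parts of 9% mix with y parts of 89%.
9x + 89y = 21(x + y)
9x + 89y = 21x + 21y
x(9 - 21) = y(21 - 89)
x/y = (89 - 21)/(21 - 9) = 68/12
Simplify: 17:3
Total parts = 20; one part = 1980/20 = 99.00 mL
9% solution: 17×99.00 = 1683.00 mL
89% solution: 3×99.00 = 297.00 mL
= ratio 17:3; 1683.00 mL and 297.00 mL

ratio 17:3; 1683.00 mL and 297.00 mL


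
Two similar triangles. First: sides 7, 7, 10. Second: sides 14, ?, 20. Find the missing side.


Scale factor = 14/7 = 2
Missing side = 7 × 2
= 14.0

14.0


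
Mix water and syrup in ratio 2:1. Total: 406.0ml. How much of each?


Total parts = 2 + 1 = 3
water: 406.0 × 2/3 = 270.7ml
syrup: 406.0 × 1/3 = 135.3ml
= 270.7ml and 135.3ml

270.7ml and 135.3ml


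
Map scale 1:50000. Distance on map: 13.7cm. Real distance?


Real distance = map distance × scale
= 13.7cm × 50000
= 685000 cm = 6850.0 m
= 6.850 km

6.850 km


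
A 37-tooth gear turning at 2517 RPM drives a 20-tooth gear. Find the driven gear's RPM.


Gear ratio = 37:20 = 37:20
RPM_B = RPM_A × (teeth_A / teeth_B)
= 2517 × (37/20)
= 4656.5 RPM

4656.5 RPM


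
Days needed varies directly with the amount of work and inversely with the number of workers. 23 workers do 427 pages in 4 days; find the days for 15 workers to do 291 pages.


Days ∝ work / workers, so d₂ = d₁ × (m₁/m₂) × (w₂/w₁)
Workers factor (inverse): 23/15 ≈ 1.5333
Work factor (direct): 291/427 ≈ 0.6815
d₂ = 4 × 23/15 × 291/427 = (4 × 23 × 291) / (15 × 427) = 26772/6405
≈ 4.18 days

4.18 days


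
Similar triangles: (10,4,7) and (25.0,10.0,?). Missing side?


Scale factor = 25.0/10 = 2.5
Missing side = 7 × 2.5
= 17.5

17.5


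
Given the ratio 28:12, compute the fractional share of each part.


Total parts = 28 + 12 = 40
First part: 28/40 = 7/10
Second part: 12/40 = 3/10
= 7/10 and 3/10

7/10 and 3/10


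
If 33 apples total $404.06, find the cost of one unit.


Unit rate = total / quantity
= 404.06 / 33
= $12.24 per unit

$12.24 per unit


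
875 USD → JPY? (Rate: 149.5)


Amount × rate = 875 × 149.5
= 130812.50 JPY

130812.50 JPY


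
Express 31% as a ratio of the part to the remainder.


31% means 31 parts out of 100; remainder = 69
Part : remainder = 31:69
GCD = 1
= 31:69

31:69


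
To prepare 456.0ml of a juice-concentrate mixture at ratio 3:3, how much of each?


Total parts = 3 + 3 = 6
juice: 456.0 × 3/6 = 228.0ml
concentrate: 456.0 × 3/6 = 228.0ml
= 228.0ml and 228.0ml

228.0ml and 228.0ml


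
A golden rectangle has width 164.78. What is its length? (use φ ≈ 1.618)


φ = (1 + √5) / 2 ≈ 1.618
Length = width × φ = 164.78 × 1.618 = 266.61404
≈ 266.61

266.61


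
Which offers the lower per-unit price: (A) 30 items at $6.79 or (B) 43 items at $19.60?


Deal A: $6.79/30 = $0.2263/unit
Deal B: $19.60/43 = $0.4558/unit
A is cheaper per unit
= Deal A

Deal A


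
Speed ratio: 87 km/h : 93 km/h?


Ratio = 87:93
GCD = 3
Simplified = 29:31
Time ratio (same distance) = 31:29
Speed ratio = 29:31

29:31


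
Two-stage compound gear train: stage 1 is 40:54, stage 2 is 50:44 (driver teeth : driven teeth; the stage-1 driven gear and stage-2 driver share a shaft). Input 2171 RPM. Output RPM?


Stage 1: RPM_B = RPM_A × t_A/t_B = 2171 × 40/54 = 86840/54 ≈ 1608.15
B and C share a shaft → RPM_C = RPM_B
Stage 2: RPM_D = RPM_C × t_C/t_D = RPM_A × (t_A×t_C)/(t_B×t_D)
Overall ratio = (40×50)/(54×44) = 2000/2376
RPM_D = 2171 × 2000/2376 = 4342000/2376
≈ 1827.44 RPM

1827.44 RPM


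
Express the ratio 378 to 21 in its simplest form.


GCD(378, 21) = 21
378/21 : 21/21
= 18:1

18:1


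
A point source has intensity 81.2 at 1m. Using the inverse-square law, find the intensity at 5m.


I₁d₁² = I₂d₂²
I₂ = I₁ × (d₁/d₂)²
= 81.2 × (1/5)²
= 81.2 × 1/25
= 81.2/25
= 3.2480

3.2480


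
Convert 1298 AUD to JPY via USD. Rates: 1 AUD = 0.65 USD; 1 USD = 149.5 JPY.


Step 1: 1298 AUD × 0.65 = 843.70 USD
Step 2: 843.70 USD × 149.5 = 126133.15 JPY
Implied rate AUD→JPY = 0.65 × 149.5 = 97.1750
= 126133.15 JPY

126133.15 JPY


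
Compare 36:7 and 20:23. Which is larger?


36/7 = 5.1429
20/23 = 0.8696
5.1429 > 0.8696, so 36:7 is greater
= 36:7

36:7


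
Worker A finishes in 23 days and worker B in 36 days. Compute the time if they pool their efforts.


Rate of A = 1/23 per day
Rate of B = 1/36 per day
Combined rate = 1/23 + 1/36 = 59/828 ≈ 0.0713 per day
Days = 1 / combined rate = 828/59
≈ 14.03 days

14.03 days


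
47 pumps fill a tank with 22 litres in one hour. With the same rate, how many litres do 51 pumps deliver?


Direct proportion: y/x = constant
k = 22/47 ≈ 0.4681
y₂ = k × 51 = 22 × 51 / 47 = 1122/47
≈ 23.87

23.87


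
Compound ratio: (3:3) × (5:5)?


Compound ratio = (3×5) : (3×5)
= 15:15
GCD = 15
= 1:1

1:1
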